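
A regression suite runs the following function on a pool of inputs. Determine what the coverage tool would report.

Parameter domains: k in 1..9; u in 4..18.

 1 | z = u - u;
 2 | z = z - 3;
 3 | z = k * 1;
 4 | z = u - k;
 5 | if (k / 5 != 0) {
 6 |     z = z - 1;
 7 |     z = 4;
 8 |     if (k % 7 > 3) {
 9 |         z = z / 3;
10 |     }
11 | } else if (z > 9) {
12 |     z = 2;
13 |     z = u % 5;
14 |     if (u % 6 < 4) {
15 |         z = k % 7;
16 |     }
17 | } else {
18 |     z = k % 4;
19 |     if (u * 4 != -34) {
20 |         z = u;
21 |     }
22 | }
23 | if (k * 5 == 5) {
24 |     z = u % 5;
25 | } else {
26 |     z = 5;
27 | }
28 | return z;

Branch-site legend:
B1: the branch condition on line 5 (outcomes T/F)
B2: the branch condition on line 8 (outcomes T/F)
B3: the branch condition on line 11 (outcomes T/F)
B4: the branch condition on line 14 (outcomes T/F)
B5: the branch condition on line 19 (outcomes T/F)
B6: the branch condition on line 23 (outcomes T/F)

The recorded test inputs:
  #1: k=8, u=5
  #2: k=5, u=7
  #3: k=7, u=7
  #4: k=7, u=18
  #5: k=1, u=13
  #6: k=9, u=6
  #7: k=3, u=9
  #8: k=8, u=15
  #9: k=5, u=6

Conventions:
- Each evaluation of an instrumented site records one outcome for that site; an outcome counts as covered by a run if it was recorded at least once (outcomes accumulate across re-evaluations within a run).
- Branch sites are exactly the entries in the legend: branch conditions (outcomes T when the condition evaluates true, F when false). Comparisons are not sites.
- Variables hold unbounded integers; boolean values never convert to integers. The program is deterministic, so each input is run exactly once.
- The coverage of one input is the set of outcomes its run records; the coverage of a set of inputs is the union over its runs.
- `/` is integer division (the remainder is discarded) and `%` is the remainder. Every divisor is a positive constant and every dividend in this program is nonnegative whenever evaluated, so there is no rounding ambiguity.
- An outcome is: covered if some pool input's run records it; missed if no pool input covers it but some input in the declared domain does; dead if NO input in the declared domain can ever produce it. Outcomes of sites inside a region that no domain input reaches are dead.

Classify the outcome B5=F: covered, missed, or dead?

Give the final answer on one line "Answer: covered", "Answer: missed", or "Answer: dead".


no pool input records B5=F
checking all 135 inputs in the declared domain: B5=F is never recorded -> dead
Answer: dead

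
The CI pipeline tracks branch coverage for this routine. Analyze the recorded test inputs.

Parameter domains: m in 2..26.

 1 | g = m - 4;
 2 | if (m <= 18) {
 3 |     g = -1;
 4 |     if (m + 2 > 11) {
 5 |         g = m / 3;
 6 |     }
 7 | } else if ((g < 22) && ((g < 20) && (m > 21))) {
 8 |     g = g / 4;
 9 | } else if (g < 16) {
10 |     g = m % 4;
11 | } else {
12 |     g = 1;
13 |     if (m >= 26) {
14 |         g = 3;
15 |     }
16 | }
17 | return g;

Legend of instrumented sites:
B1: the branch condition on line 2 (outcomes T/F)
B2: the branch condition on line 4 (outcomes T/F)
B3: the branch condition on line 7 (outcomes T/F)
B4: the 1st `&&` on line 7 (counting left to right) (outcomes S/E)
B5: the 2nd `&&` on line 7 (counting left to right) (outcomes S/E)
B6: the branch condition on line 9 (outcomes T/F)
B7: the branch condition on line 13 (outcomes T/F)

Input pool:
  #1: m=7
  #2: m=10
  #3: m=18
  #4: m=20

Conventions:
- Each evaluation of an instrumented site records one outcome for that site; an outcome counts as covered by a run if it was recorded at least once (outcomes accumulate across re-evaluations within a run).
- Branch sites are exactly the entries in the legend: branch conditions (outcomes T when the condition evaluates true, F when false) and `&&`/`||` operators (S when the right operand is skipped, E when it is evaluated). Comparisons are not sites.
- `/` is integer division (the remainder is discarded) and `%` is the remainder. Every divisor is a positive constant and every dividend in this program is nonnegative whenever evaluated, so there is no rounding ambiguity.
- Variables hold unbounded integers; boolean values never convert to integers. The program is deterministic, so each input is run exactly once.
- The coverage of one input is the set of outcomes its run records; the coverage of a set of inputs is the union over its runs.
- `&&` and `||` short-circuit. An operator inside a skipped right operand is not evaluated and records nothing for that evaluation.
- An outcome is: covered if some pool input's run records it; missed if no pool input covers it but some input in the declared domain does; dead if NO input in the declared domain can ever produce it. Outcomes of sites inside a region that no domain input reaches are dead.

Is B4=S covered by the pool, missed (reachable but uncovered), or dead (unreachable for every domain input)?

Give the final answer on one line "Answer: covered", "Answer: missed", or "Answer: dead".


no pool input records B4=S
but domain input (m=26) does record it -> reachable, so missed
Answer: missed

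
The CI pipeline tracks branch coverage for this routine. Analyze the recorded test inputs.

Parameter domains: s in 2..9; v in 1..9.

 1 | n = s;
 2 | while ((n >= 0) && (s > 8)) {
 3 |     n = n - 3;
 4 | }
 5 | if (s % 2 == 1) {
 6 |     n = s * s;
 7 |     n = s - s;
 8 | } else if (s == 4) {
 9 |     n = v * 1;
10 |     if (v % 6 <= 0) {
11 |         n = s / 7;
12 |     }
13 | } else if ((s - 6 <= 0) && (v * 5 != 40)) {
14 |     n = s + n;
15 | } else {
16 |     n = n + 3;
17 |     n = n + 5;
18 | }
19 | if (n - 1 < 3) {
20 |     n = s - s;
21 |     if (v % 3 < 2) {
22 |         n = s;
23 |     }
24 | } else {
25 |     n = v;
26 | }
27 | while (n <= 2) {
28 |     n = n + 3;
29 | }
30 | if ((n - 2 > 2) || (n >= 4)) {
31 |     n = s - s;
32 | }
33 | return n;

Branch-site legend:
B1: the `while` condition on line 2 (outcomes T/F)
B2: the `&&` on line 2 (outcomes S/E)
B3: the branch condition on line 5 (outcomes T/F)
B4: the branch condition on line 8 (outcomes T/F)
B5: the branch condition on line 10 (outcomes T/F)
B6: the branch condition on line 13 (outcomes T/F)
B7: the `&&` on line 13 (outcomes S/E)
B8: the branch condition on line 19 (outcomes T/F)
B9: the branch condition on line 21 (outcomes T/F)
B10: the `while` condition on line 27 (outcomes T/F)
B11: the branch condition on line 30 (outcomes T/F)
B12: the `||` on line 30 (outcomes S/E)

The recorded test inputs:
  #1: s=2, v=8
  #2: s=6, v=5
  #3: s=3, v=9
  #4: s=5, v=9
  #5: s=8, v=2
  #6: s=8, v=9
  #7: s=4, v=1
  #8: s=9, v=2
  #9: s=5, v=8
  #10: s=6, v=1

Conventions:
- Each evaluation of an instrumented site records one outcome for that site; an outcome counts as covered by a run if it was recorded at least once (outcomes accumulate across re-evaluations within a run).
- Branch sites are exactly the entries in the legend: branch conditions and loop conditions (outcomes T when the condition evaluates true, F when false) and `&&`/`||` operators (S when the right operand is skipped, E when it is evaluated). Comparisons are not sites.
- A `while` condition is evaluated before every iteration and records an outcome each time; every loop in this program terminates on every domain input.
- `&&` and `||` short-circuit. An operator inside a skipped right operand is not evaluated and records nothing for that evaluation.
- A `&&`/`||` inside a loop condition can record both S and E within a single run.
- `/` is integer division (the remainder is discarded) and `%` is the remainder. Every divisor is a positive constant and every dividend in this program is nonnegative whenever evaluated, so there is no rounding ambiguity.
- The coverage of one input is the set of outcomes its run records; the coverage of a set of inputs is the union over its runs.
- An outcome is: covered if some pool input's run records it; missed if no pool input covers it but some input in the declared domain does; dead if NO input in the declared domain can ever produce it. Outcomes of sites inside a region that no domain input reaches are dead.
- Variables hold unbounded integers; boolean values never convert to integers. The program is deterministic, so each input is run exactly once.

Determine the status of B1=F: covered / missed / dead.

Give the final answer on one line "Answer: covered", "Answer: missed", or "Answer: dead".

B1=F is recorded by pool input(s) 1, 2, 3, 4, 5, 6, 7, 8, 9, 10 -> covered

Answer: covered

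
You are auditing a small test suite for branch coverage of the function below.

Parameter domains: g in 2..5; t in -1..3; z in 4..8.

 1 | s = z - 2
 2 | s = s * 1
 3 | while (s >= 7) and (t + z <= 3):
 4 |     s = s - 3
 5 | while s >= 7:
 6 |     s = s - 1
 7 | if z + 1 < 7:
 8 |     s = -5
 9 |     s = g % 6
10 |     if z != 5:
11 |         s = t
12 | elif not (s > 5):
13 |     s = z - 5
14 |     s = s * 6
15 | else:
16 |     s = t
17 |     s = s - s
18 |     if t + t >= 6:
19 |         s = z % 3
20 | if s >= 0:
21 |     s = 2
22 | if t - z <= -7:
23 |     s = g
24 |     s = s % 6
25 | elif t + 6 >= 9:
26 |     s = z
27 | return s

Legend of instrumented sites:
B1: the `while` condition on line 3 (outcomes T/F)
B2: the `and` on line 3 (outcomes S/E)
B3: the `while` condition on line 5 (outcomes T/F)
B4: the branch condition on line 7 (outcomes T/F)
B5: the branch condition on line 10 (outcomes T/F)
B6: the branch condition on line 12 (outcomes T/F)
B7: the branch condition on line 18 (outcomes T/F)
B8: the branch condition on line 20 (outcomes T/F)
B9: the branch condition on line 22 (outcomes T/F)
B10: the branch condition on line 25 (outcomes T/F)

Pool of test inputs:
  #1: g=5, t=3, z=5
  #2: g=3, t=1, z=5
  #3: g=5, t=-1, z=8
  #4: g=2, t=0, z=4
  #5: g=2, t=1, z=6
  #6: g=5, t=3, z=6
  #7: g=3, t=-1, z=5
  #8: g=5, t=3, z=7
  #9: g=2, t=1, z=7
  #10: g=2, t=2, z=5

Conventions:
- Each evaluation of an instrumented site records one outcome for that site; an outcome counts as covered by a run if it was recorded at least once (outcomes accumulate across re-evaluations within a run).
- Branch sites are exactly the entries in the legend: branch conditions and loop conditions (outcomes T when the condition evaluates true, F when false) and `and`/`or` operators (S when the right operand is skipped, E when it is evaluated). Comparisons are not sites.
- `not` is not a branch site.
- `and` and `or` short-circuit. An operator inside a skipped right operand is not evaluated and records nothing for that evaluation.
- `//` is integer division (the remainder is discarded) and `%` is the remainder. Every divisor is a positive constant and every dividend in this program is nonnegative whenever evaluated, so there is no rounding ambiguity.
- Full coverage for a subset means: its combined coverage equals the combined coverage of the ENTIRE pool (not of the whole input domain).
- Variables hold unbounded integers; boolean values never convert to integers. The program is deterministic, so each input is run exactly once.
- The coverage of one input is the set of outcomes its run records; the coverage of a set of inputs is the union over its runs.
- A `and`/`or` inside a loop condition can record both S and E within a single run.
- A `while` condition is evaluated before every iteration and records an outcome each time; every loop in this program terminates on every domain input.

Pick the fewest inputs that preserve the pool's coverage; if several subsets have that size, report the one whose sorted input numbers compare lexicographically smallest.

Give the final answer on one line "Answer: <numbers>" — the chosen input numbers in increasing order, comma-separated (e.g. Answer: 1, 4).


#1 (g=5, t=3, z=5) -> B2->S, B1->F, B3->F, B4->T, B5->F, B8->T, B9->F, B10->T; covered: B1=F, B2=S, B3=F, B4=T, B5=F, B8=T, B9=F, B10=T
#2 (g=3, t=1, z=5) -> B2->S, B1->F, B3->F, B4->T, B5->F, B8->T, B9->F, B10->F; covered: B1=F, B2=S, B3=F, B4=T, B5=F, B8=T, B9=F, B10=F
#3 (g=5, t=-1, z=8) -> B2->S, B1->F, B3->F, B4->F, B6->F, B7->F, B8->T, B9->T; covered: B1=F, B2=S, B3=F, B4=F, B6=F, B7=F, B8=T, B9=T
#4 (g=2, t=0, z=4) -> B2->S, B1->F, B3->F, B4->T, B5->T, B8->T, B9->F, B10->F; covered: B1=F, B2=S, B3=F, B4=T, B5=T, B8=T, B9=F, B10=F
#5 (g=2, t=1, z=6) -> B2->S, B1->F, B3->F, B4->F, B6->T, B8->T, B9->F, B10->F; covered: B1=F, B2=S, B3=F, B4=F, B6=T, B8=T, B9=F, B10=F
#6 (g=5, t=3, z=6) -> B2->S, B1->F, B3->F, B4->F, B6->T, B8->T, B9->F, B10->T; covered: B1=F, B2=S, B3=F, B4=F, B6=T, B8=T, B9=F, B10=T
#7 (g=3, t=-1, z=5) -> B2->S, B1->F, B3->F, B4->T, B5->F, B8->T, B9->F, B10->F; covered: B1=F, B2=S, B3=F, B4=T, B5=F, B8=T, B9=F, B10=F
#8 (g=5, t=3, z=7) -> B2->S, B1->F, B3->F, B4->F, B6->T, B8->T, B9->F, B10->T; covered: B1=F, B2=S, B3=F, B4=F, B6=T, B8=T, B9=F, B10=T
#9 (g=2, t=1, z=7) -> B2->S, B1->F, B3->F, B4->F, B6->T, B8->T, B9->F, B10->F; covered: B1=F, B2=S, B3=F, B4=F, B6=T, B8=T, B9=F, B10=F
#10 (g=2, t=2, z=5) -> B2->S, B1->F, B3->F, B4->T, B5->F, B8->T, B9->F, B10->F; covered: B1=F, B2=S, B3=F, B4=T, B5=F, B8=T, B9=F, B10=F
pool-wide coverage (15 outcomes): B1=F, B2=S, B3=F, B4=T, B4=F, B5=T, B5=F, B6=T, B6=F, B7=F, B8=T, B9=T, B9=F, B10=T, B10=F
no size-1 subset reaches all 15 outcomes (best union: 8/15)
no size-2 subset reaches all 15 outcomes (best union: 12/15)
no size-3 subset reaches all 15 outcomes (best union: 14/15)
the canonical winner is {1, 3, 4, 5}: size 4, full 15-outcome coverage, earliest index list among size-4 covers
Answer: 1, 3, 4, 5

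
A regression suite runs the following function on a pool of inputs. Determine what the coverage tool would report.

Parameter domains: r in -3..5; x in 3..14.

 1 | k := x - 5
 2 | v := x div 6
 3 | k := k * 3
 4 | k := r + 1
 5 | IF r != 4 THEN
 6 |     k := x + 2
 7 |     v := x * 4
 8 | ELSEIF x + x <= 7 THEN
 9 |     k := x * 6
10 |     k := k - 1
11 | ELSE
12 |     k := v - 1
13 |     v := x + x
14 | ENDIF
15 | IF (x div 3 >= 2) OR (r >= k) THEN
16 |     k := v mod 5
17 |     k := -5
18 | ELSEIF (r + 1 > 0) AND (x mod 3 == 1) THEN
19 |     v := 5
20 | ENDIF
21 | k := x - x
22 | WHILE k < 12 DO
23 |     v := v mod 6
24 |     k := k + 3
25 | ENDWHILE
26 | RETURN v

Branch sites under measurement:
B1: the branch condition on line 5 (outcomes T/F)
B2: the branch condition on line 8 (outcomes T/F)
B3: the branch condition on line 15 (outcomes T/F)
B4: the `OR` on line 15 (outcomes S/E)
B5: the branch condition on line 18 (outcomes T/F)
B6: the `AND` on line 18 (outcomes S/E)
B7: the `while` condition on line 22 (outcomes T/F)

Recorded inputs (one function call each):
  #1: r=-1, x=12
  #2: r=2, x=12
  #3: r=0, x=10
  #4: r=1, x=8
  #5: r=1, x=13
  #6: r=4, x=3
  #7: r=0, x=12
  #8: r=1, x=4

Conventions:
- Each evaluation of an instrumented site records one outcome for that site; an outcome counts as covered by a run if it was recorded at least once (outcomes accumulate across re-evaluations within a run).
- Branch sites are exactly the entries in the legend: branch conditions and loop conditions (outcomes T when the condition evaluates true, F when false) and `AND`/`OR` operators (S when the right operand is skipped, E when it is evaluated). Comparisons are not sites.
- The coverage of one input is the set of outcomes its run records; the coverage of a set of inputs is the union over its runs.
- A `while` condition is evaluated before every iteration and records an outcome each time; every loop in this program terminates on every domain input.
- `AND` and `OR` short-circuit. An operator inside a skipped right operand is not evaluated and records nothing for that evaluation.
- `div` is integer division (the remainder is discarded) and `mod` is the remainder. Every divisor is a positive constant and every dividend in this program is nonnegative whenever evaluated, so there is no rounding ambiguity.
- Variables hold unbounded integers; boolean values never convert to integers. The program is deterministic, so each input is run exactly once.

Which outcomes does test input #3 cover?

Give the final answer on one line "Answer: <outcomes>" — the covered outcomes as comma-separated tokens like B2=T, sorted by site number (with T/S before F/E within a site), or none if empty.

Simulating input #3 (r=0, x=10) step by step:
  B1->T, B4->S, B3->T, B7->T, B7->T, B7->T, B7->T, B7->F
collecting distinct outcomes: B1=T, B3=T, B4=S, B7=T, B7=F

Answer: B1=T, B3=T, B4=S, B7=T, B7=F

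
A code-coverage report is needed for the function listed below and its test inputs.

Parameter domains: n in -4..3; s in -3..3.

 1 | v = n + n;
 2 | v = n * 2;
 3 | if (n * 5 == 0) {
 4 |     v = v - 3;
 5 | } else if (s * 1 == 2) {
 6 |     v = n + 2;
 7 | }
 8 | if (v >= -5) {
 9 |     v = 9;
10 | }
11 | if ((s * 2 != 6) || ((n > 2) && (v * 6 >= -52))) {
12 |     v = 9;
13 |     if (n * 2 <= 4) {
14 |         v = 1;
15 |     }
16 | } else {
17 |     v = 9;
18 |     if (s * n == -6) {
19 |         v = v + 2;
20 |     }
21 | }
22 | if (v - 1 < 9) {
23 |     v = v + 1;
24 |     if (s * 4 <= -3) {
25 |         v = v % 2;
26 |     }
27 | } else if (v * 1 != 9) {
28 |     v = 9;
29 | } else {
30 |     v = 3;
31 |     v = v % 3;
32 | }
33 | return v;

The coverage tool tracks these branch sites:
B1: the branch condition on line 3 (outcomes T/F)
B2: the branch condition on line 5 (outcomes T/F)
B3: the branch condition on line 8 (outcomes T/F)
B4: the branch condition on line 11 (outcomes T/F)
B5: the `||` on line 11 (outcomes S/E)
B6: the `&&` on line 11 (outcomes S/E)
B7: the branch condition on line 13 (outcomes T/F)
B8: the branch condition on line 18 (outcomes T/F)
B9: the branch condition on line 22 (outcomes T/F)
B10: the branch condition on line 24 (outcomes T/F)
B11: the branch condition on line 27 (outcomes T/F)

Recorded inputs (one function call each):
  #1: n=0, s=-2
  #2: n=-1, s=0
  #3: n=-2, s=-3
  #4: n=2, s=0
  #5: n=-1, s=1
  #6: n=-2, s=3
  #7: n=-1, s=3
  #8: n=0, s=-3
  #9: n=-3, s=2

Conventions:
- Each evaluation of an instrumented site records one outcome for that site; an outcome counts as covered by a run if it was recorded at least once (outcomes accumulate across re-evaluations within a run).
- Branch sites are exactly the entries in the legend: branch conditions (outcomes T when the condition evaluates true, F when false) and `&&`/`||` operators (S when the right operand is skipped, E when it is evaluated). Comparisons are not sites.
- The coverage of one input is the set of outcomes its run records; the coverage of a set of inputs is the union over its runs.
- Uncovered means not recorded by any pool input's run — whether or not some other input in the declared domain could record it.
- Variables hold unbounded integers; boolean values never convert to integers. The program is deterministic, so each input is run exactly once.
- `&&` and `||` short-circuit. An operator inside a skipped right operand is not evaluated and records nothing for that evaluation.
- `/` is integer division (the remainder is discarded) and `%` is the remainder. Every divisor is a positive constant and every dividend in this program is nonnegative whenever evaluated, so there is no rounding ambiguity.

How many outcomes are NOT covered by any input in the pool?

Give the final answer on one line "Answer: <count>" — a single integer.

input #1 (n=0, s=-2): events B1->T, B3->T, B5->S, B4->T, B7->T, B9->T, B10->T; covers B1=T, B3=T, B4=T, B5=S, B7=T, B9=T, B10=T
input #2 (n=-1, s=0): events B1->F, B2->F, B3->T, B5->S, B4->T, B7->T, B9->T, B10->F; covers B1=F, B2=F, B3=T, B4=T, B5=S, B7=T, B9=T, B10=F
input #3 (n=-2, s=-3): events B1->F, B2->F, B3->T, B5->S, B4->T, B7->T, B9->T, B10->T; covers B1=F, B2=F, B3=T, B4=T, B5=S, B7=T, B9=T, B10=T
input #4 (n=2, s=0): events B1->F, B2->F, B3->T, B5->S, B4->T, B7->T, B9->T, B10->F; covers B1=F, B2=F, B3=T, B4=T, B5=S, B7=T, B9=T, B10=F
input #5 (n=-1, s=1): events B1->F, B2->F, B3->T, B5->S, B4->T, B7->T, B9->T, B10->F; covers B1=F, B2=F, B3=T, B4=T, B5=S, B7=T, B9=T, B10=F
input #6 (n=-2, s=3): events B1->F, B2->F, B3->T, B5->E, B6->S, B4->F, B8->T, B9->F, B11->T; covers B1=F, B2=F, B3=T, B4=F, B5=E, B6=S, B8=T, B9=F, B11=T
input #7 (n=-1, s=3): events B1->F, B2->F, B3->T, B5->E, B6->S, B4->F, B8->F, B9->T, B10->F; covers B1=F, B2=F, B3=T, B4=F, B5=E, B6=S, B8=F, B9=T, B10=F
input #8 (n=0, s=-3): events B1->T, B3->T, B5->S, B4->T, B7->T, B9->T, B10->T; covers B1=T, B3=T, B4=T, B5=S, B7=T, B9=T, B10=T
input #9 (n=-3, s=2): events B1->F, B2->T, B3->T, B5->S, B4->T, B7->T, B9->T, B10->F; covers B1=F, B2=T, B3=T, B4=T, B5=S, B7=T, B9=T, B10=F
union over the pool: B1=T, B1=F, B2=T, B2=F, B3=T, B4=T, B4=F, B5=S, B5=E, B6=S, B7=T, B8=T, B8=F, B9=T, B9=F, B10=T, B10=F, B11=T
uncovered (4 of 22): B3=F, B6=E, B7=F, B11=F

Answer: 4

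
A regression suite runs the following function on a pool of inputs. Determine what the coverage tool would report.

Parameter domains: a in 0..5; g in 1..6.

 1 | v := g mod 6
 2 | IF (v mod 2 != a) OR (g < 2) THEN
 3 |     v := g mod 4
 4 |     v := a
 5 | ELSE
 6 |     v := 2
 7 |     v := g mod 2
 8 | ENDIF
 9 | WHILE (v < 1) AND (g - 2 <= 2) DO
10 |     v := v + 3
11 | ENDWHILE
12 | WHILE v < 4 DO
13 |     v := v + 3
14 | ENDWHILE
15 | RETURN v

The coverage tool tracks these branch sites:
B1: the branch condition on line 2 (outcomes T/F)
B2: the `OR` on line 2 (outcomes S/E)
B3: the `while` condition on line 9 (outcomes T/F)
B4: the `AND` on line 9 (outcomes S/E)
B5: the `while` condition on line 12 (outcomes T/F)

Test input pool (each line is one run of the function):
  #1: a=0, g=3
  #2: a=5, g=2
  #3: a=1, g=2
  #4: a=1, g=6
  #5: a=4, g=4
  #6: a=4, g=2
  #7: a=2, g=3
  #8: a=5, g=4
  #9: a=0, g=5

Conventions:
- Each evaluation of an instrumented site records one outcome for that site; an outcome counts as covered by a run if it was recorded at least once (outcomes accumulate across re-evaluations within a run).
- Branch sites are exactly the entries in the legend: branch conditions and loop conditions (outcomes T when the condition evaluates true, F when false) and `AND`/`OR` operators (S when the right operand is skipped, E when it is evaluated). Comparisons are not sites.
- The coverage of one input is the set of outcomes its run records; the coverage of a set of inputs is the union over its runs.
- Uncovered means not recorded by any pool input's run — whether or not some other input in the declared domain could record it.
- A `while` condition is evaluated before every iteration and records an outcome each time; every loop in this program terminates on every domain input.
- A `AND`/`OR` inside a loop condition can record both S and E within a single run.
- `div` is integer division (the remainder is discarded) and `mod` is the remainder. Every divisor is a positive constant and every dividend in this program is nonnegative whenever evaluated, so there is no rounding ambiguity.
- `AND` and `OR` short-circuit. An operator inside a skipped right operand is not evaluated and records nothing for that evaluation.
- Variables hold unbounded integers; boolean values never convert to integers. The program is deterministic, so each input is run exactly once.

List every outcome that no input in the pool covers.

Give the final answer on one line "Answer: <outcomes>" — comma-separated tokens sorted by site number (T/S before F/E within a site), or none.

#1 (a=0, g=3) -> covered: B1=T, B2=S, B3=T, B3=F, B4=S, B4=E, B5=T, B5=F
#2 (a=5, g=2) -> covered: B1=T, B2=S, B3=F, B4=S, B5=F
#3 (a=1, g=2) -> covered: B1=T, B2=S, B3=F, B4=S, B5=T, B5=F
#4 (a=1, g=6) -> covered: B1=T, B2=S, B3=F, B4=S, B5=T, B5=F
#5 (a=4, g=4) -> covered: B1=T, B2=S, B3=F, B4=S, B5=F
#6 (a=4, g=2) -> covered: B1=T, B2=S, B3=F, B4=S, B5=F
#7 (a=2, g=3) -> covered: B1=T, B2=S, B3=F, B4=S, B5=T, B5=F
#8 (a=5, g=4) -> covered: B1=T, B2=S, B3=F, B4=S, B5=F
#9 (a=0, g=5) -> covered: B1=T, B2=S, B3=F, B4=E, B5=T, B5=F
union over the pool: B1=T, B2=S, B3=T, B3=F, B4=S, B4=E, B5=T, B5=F
uncovered (2 of 10): B1=F, B2=E

Answer: B1=F, B2=E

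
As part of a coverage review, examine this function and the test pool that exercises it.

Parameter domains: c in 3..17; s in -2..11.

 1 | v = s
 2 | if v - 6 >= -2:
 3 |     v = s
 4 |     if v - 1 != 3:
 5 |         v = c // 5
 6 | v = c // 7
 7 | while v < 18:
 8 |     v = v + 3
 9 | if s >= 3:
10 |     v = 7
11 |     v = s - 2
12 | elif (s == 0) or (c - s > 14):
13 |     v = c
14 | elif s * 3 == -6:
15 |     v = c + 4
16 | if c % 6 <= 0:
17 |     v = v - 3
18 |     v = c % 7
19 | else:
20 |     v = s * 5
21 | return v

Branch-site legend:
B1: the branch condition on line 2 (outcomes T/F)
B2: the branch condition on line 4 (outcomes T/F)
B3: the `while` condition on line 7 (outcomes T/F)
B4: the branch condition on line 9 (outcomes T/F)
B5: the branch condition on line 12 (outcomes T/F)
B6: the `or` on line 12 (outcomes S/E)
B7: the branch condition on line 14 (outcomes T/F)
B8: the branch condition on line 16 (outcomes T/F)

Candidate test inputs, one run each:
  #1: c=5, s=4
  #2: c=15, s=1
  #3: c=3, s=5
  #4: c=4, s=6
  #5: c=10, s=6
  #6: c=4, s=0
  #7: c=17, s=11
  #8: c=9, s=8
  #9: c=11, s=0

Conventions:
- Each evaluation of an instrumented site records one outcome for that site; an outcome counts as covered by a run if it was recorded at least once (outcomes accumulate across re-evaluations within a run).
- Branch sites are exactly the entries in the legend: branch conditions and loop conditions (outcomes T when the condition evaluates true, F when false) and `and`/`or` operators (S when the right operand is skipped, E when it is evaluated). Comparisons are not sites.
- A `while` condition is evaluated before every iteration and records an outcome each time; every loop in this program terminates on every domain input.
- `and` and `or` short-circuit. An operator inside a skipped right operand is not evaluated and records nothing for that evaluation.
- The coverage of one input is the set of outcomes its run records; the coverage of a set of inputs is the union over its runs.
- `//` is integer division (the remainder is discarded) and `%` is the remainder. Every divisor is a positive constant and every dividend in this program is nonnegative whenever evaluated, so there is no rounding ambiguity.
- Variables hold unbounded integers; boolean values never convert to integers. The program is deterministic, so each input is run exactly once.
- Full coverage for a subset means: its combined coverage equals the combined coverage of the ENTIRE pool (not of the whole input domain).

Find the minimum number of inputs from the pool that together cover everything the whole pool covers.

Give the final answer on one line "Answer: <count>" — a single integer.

input #1, c=5, s=4: events B1->T, B2->F, B3->T, B3->T, B3->T, B3->T, B3->T, B3->T, B3->F, B4->T, B8->F; outcomes B1=T, B2=F, B3=T, B3=F, B4=T, B8=F
input #2, c=15, s=1: events B1->F, B3->T, B3->T, B3->T, B3->T, B3->T, B3->T, B3->F, B4->F, B6->E, B5->F, B7->F, B8->F; outcomes B1=F, B3=T, B3=F, B4=F, B5=F, B6=E, B7=F, B8=F
input #3, c=3, s=5: events B1->T, B2->T, B3->T, B3->T, B3->T, B3->T, B3->T, B3->T, B3->F, B4->T, B8->F; outcomes B1=T, B2=T, B3=T, B3=F, B4=T, B8=F
input #4, c=4, s=6: events B1->T, B2->T, B3->T, B3->T, B3->T, B3->T, B3->T, B3->T, B3->F, B4->T, B8->F; outcomes B1=T, B2=T, B3=T, B3=F, B4=T, B8=F
input #5, c=10, s=6: events B1->T, B2->T, B3->T, B3->T, B3->T, B3->T, B3->T, B3->T, B3->F, B4->T, B8->F; outcomes B1=T, B2=T, B3=T, B3=F, B4=T, B8=F
input #6, c=4, s=0: events B1->F, B3->T, B3->T, B3->T, B3->T, B3->T, B3->T, B3->F, B4->F, B6->S, B5->T, B8->F; outcomes B1=F, B3=T, B3=F, B4=F, B5=T, B6=S, B8=F
input #7, c=17, s=11: events B1->T, B2->T, B3->T, B3->T, B3->T, B3->T, B3->T, B3->T, B3->F, B4->T, B8->F; outcomes B1=T, B2=T, B3=T, B3=F, B4=T, B8=F
input #8, c=9, s=8: events B1->T, B2->T, B3->T, B3->T, B3->T, B3->T, B3->T, B3->T, B3->F, B4->T, B8->F; outcomes B1=T, B2=T, B3=T, B3=F, B4=T, B8=F
input #9, c=11, s=0: events B1->F, B3->T, B3->T, B3->T, B3->T, B3->T, B3->T, B3->F, B4->F, B6->S, B5->T, B8->F; outcomes B1=F, B3=T, B3=F, B4=F, B5=T, B6=S, B8=F
the full pool covers 14 outcomes: B1=T, B1=F, B2=T, B2=F, B3=T, B3=F, B4=T, B4=F, B5=T, B5=F, B6=S, B6=E, B7=F, B8=F
checked all size-1 subsets: none covers 14 outcomes (max 8/14)
checked all size-2 subsets: none covers 14 outcomes (max 11/14)
checked all size-3 subsets: none covers 14 outcomes (max 13/14)
size 4: inputs {1, 2, 3, 6} cover all 14 outcomes, and no lexicographically smaller subset of this size does

Answer: 4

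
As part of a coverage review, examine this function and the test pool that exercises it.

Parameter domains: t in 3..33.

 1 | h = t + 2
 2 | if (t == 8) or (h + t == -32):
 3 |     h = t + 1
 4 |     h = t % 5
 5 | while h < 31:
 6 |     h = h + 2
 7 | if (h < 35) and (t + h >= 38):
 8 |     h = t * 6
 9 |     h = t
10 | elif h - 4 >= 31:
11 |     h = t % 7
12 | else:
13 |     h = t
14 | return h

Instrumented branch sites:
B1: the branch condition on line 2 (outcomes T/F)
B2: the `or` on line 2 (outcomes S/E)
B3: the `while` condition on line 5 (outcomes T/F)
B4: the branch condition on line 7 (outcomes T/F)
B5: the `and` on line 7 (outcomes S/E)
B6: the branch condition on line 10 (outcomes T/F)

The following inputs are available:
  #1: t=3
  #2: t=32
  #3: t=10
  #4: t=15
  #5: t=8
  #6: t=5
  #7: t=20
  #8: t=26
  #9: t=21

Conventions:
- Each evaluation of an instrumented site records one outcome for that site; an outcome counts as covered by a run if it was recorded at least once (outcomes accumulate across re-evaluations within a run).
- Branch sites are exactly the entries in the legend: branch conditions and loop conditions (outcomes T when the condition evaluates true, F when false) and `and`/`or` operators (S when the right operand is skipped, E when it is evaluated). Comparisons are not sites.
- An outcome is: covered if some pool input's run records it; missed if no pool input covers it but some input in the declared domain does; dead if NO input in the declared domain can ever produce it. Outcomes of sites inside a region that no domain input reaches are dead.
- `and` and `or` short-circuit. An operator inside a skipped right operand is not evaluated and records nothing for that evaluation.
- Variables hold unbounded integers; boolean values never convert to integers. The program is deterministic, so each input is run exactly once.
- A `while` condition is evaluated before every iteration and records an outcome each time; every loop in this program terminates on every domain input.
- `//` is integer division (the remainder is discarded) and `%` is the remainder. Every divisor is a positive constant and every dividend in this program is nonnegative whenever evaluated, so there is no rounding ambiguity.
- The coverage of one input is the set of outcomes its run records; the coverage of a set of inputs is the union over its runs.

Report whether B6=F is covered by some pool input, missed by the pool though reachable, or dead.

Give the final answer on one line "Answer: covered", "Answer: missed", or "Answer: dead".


B6=F is recorded by pool input(s) 1, 6 -> covered
Answer: covered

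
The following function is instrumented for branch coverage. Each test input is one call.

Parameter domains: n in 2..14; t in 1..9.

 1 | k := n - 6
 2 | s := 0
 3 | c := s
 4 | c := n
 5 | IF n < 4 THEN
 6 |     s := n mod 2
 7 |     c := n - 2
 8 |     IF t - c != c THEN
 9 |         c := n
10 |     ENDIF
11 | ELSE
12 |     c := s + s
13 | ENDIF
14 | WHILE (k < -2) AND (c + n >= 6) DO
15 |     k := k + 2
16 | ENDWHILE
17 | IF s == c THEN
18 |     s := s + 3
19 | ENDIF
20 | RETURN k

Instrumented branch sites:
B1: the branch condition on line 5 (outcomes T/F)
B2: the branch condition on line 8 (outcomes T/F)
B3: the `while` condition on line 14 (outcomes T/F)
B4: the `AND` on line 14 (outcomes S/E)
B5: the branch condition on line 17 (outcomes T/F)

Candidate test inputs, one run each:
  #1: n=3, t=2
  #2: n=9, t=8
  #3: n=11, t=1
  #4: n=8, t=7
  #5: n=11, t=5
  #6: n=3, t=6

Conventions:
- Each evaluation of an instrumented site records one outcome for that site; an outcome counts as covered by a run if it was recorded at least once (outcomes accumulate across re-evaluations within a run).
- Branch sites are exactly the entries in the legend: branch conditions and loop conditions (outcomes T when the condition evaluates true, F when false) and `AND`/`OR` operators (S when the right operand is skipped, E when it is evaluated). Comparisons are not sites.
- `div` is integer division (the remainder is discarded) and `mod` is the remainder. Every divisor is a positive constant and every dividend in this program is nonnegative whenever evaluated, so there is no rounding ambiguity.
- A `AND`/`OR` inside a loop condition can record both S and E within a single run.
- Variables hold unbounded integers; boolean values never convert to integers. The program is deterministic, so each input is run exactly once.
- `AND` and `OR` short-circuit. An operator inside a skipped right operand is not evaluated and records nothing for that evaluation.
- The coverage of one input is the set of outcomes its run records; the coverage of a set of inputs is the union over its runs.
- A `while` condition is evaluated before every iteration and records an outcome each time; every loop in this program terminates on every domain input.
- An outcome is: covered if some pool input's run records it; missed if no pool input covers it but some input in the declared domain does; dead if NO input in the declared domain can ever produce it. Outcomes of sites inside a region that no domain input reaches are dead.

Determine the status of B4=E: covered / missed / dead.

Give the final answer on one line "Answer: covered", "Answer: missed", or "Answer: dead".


B4=E is recorded by pool input(s) 1, 6 -> covered
Answer: covered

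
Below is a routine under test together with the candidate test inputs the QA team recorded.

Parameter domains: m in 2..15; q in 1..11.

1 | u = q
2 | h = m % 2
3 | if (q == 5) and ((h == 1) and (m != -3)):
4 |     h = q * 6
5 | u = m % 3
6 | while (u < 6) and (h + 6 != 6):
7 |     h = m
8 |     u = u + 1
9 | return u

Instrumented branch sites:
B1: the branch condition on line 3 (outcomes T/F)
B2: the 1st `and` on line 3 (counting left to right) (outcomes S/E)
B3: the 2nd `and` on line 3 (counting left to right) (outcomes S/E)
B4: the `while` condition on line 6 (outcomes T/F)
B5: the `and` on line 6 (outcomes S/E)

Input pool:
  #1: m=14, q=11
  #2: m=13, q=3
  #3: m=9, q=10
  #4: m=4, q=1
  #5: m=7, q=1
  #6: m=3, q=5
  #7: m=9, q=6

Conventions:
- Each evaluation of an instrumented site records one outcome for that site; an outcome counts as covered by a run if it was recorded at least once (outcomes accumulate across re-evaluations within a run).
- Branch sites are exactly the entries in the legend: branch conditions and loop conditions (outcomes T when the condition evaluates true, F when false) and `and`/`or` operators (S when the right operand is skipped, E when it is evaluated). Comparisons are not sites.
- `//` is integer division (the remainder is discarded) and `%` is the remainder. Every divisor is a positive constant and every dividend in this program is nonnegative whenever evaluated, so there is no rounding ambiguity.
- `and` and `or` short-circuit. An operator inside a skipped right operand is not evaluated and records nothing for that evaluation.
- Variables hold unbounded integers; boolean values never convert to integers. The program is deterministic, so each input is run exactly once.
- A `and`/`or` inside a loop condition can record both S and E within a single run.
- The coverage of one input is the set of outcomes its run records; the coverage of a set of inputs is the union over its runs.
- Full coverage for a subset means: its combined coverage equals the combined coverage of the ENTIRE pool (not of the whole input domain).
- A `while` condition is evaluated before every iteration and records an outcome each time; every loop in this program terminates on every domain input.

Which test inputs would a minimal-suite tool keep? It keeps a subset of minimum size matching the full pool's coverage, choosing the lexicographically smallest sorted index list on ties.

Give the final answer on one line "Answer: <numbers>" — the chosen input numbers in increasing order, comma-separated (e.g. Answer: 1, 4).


input #1, m=14, q=11: outcomes B1=F, B2=S, B4=F, B5=E
input #2, m=13, q=3: outcomes B1=F, B2=S, B4=T, B4=F, B5=S, B5=E
input #3, m=9, q=10: outcomes B1=F, B2=S, B4=T, B4=F, B5=S, B5=E
input #4, m=4, q=1: outcomes B1=F, B2=S, B4=F, B5=E
input #5, m=7, q=1: outcomes B1=F, B2=S, B4=T, B4=F, B5=S, B5=E
input #6, m=3, q=5: outcomes B1=T, B2=E, B3=E, B4=T, B4=F, B5=S, B5=E
input #7, m=9, q=6: outcomes B1=F, B2=S, B4=T, B4=F, B5=S, B5=E
together the pool reaches 9 outcomes: B1=T, B1=F, B2=S, B2=E, B3=E, B4=T, B4=F, B5=S, B5=E
every size-1 subset falls short of the 9 outcomes (best: 7/9)
at size 2, {1, 6} reaches all 9 outcomes; every lexicographically earlier size-2 subset fails
Answer: 1, 6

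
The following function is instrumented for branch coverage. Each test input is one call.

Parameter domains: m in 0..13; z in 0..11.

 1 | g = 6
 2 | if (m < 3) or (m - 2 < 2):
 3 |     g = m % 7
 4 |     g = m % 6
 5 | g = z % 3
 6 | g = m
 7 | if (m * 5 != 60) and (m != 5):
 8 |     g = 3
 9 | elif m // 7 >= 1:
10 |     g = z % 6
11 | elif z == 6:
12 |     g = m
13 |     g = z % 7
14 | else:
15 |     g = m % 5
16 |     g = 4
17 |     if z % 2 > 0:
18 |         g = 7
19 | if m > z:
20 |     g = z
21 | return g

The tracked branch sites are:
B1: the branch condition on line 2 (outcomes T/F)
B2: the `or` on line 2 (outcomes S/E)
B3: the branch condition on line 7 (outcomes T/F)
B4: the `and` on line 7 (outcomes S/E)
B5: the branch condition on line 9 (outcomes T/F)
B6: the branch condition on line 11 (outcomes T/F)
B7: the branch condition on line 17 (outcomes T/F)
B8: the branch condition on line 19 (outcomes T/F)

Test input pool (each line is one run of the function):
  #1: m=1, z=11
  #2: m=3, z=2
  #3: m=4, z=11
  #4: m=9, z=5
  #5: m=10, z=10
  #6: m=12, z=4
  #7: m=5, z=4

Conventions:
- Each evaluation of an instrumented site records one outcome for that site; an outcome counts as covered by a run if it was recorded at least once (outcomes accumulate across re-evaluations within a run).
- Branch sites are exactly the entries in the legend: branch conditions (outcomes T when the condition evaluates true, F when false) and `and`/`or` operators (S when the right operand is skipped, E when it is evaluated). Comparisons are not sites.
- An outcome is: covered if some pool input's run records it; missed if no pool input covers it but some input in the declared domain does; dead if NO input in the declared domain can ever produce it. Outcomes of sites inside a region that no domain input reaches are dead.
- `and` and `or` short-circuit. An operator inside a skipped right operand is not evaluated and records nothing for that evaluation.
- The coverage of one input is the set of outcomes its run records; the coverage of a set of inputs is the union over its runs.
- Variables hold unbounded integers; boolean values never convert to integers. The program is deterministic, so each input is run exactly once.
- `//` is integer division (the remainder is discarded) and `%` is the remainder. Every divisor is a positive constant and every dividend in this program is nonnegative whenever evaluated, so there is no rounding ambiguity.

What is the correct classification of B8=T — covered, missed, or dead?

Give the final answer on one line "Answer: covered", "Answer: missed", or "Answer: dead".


B8=T is recorded by pool input(s) 2, 4, 6, 7 -> covered
Answer: covered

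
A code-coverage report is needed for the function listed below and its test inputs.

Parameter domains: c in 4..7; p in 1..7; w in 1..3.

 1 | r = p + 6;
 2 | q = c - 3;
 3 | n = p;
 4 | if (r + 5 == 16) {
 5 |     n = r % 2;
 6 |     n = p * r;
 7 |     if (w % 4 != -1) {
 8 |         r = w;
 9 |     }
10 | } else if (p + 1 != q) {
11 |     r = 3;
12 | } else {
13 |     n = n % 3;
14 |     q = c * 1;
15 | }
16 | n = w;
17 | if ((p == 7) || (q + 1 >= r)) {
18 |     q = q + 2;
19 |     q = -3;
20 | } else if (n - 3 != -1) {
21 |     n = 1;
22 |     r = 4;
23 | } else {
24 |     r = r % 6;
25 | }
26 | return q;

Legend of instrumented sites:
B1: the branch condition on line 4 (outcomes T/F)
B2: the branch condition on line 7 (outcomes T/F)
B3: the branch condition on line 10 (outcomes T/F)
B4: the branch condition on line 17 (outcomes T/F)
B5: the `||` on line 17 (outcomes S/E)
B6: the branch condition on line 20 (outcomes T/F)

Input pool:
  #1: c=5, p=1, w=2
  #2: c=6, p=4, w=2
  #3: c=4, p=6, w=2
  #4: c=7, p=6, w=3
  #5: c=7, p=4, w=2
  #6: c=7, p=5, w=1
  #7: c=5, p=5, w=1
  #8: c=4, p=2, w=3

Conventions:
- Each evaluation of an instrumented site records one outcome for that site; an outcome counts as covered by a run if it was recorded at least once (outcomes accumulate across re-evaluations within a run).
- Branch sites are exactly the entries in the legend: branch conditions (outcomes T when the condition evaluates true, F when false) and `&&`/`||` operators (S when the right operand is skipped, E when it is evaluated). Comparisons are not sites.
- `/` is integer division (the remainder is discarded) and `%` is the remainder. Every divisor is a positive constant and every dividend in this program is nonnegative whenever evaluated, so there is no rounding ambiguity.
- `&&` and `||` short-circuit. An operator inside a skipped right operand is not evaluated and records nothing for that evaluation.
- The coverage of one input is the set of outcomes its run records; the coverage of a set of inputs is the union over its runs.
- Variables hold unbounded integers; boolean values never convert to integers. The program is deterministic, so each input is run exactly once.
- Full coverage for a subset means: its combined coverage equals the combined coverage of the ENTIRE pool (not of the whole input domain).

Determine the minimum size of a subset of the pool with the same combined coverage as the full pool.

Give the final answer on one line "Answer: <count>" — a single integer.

input #1, c=5, p=1, w=2: events B1->F, B3->F, B5->E, B4->F, B6->F; outcomes B1=F, B3=F, B4=F, B5=E, B6=F
input #2, c=6, p=4, w=2: events B1->F, B3->T, B5->E, B4->T; outcomes B1=F, B3=T, B4=T, B5=E
input #3, c=4, p=6, w=2: events B1->F, B3->T, B5->E, B4->F, B6->F; outcomes B1=F, B3=T, B4=F, B5=E, B6=F
input #4, c=7, p=6, w=3: events B1->F, B3->T, B5->E, B4->T; outcomes B1=F, B3=T, B4=T, B5=E
input #5, c=7, p=4, w=2: events B1->F, B3->T, B5->E, B4->T; outcomes B1=F, B3=T, B4=T, B5=E
input #6, c=7, p=5, w=1: events B1->T, B2->T, B5->E, B4->T; outcomes B1=T, B2=T, B4=T, B5=E
input #7, c=5, p=5, w=1: events B1->T, B2->T, B5->E, B4->T; outcomes B1=T, B2=T, B4=T, B5=E
input #8, c=4, p=2, w=3: events B1->F, B3->T, B5->E, B4->F, B6->T; outcomes B1=F, B3=T, B4=F, B5=E, B6=T
union over all inputs: B1=T, B1=F, B2=T, B3=T, B3=F, B4=T, B4=F, B5=E, B6=T, B6=F (10 outcomes)
every size-1 subset falls short of the 10 outcomes (best: 5/10)
every size-2 subset falls short of the 10 outcomes (best: 8/10)
inputs {1, 6, 8} (size 3) cover everything; no size-3 subset with a lexicographically smaller index list covers all 10

Answer: 3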